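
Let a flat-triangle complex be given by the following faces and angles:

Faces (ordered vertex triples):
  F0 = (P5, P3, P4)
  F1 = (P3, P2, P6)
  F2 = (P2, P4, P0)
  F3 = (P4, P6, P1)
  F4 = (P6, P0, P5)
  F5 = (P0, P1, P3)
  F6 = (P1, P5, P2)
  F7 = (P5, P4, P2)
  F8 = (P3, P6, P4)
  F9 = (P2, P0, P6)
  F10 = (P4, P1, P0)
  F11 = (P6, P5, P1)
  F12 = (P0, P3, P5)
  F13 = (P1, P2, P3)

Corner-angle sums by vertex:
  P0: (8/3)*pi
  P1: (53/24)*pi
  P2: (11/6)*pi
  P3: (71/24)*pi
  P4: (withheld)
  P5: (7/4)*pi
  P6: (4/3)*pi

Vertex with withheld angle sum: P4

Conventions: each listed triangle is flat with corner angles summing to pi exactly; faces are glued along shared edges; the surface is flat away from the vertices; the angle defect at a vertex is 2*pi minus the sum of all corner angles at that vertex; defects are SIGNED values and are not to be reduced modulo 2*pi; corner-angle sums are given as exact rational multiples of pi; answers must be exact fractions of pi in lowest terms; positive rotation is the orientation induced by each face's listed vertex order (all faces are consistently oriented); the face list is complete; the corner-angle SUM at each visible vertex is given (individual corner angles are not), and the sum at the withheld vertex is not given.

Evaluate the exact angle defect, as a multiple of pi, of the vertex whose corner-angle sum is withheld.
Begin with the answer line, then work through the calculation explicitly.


Answer: defect(P4) = (3/4)*pi

V = 7, E = 21, F = 14; chi = V - E + F = 0
Gauss-Bonnet: total defect = 2*pi*chi = 0; visible defects sum to (-3/4)*pi


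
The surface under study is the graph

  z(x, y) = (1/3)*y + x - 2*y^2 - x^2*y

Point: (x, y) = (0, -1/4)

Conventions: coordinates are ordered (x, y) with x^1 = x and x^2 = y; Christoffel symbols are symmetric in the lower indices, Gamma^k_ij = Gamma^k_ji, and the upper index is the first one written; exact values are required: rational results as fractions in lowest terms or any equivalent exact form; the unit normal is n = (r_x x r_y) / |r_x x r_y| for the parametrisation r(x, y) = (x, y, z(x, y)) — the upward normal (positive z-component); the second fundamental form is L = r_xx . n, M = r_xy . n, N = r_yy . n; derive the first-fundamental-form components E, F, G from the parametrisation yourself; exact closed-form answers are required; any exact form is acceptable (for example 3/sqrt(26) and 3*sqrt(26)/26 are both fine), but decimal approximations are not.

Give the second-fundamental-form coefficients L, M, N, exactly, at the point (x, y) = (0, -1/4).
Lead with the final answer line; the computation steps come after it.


Answer: L = 3*sqrt(34)/68, M = 0, N = -6*sqrt(34)/17

z_x = 1, z_y = 4/3, z_xx = 1/2, z_xy = 0, z_yy = -4
E = 2, F = 4/3, G = 25/9; answer radicand W^2 = 34/9
unnormalised second-form numerators: l = 1/2, m = 0, n = -4; L = l/sqrt(34/9), and similarly M = m/sqrt(W^2), N = n/sqrt(W^2)


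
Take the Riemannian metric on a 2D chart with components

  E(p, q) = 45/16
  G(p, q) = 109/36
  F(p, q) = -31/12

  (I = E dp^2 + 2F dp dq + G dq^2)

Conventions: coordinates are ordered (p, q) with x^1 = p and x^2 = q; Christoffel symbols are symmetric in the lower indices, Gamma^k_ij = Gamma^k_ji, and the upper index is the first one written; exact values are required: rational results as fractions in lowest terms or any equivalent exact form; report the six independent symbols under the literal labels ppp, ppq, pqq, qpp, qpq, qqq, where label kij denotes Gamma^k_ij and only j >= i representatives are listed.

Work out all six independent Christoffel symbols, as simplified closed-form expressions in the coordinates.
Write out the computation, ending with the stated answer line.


E = 45/16; F = -31/12; G = 109/36
Gamma^k_ij = (1/2) g^{kl} (d_i g_jl + d_j g_il - d_l g_ij), with g^inv = (1/(EG-F^2)) [[G, -F], [-F, E]]
first partials: E_p = 0, E_q = 0, F_p = 0, F_q = 0, G_p = 0, G_q = 0
D = EG - F^2 = 1061/576
expanded: Gamma^p_pp = (G E_p - 2F F_p + F E_q)/(2D), Gamma^p_pq = (G E_q - F G_p)/(2D), Gamma^p_qq = (2G F_q - G G_p - F G_q)/(2D), Gamma^q_pp = (2E F_p - E E_q - F E_p)/(2D), Gamma^q_pq = (E G_p - F E_q)/(2D), Gamma^q_qq = (E G_q - 2F F_q + F G_p)/(2D); substitute and cancel common factors

Answer: Gamma_ppp = 0, Gamma_ppq = 0, Gamma_pqq = 0, Gamma_qpp = 0, Gamma_qpq = 0, Gamma_qqq = 0


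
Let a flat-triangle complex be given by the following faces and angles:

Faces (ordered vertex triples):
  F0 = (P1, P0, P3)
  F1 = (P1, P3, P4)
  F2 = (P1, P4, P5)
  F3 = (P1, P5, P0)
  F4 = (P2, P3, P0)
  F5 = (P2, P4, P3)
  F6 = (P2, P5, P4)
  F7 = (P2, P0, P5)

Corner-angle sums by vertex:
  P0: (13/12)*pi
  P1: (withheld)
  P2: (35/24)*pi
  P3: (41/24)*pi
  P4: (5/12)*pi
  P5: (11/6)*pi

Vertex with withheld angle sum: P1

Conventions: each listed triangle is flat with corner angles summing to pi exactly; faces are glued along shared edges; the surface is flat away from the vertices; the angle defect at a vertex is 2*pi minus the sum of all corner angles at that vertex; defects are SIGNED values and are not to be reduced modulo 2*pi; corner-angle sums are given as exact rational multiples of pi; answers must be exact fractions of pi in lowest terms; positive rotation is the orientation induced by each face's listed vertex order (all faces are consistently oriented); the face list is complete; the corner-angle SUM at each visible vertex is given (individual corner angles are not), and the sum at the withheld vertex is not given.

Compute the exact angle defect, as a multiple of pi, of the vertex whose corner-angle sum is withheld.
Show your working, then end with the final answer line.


V = 6, E = 12, F = 8; chi = V - E + F = 2
Gauss-Bonnet: total defect = 2*pi*chi = 4*pi; visible defects sum to (7/2)*pi

Answer: defect(P1) = pi/2


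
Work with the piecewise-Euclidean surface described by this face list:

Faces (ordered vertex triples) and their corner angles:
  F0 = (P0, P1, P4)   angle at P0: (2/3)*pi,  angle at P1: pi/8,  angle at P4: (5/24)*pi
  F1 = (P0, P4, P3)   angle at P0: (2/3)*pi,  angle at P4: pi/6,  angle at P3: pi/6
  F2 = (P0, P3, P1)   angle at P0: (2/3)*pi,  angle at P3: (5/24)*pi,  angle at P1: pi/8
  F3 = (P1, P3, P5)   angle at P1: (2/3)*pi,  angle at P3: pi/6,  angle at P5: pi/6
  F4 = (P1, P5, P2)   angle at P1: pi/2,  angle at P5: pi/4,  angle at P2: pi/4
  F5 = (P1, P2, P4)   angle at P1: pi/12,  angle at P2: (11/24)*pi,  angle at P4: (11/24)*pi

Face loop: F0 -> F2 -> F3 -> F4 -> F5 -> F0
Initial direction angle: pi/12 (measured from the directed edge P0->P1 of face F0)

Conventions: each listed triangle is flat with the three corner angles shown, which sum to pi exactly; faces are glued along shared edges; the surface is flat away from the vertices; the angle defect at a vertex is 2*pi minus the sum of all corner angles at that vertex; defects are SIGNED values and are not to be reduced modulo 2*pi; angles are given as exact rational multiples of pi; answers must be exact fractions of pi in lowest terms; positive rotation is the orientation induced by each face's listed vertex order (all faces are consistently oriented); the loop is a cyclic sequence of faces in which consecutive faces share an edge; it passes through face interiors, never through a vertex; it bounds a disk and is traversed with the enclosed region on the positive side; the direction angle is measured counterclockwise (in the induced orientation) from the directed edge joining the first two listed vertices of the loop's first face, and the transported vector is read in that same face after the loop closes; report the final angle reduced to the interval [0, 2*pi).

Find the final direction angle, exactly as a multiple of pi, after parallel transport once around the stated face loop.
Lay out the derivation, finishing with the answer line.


enclosed vertex P1: corner angles sum to (3/2)*pi, defect = 2*pi - (3/2)*pi = pi/2
adding the enclosed defects to the starting angle (mod 2*pi, induced orientation) gives the holonomy
final angle = pi/12 + pi/2 = (7/12)*pi (mod 2*pi)

Answer: final direction angle = (7/12)*pi


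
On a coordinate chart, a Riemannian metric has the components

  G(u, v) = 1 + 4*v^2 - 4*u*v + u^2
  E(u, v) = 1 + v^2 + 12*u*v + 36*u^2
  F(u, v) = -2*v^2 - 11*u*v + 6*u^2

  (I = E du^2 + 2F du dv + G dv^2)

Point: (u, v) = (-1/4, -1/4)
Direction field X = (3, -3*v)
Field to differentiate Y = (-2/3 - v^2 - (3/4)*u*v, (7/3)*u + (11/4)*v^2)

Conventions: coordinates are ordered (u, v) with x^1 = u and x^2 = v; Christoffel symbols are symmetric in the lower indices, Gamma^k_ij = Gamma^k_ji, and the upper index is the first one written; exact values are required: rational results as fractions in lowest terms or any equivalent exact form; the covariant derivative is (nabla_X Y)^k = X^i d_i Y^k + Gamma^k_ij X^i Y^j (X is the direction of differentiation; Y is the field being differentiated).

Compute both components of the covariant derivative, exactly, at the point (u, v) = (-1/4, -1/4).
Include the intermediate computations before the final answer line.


E = 65/16, F = -7/16, G = 17/16 at the point
E_u = -21, E_v = -7/2, F_u = -1/4, F_v = 15/4, G_u = 1/2, G_v = -1
EG - F^2 = 33/8;  g^inv = (8/33) * [[17/16, 7/16], [7/16, 65/16]]
first-kind symbols [ij,l] = (1/2)(d_i g_jl + d_j g_il - d_l g_ij): [uu,u] = E_u/2 = -21/2, [uu,v] = F_u - E_v/2 = 3/2, [uv,u] = E_v/2 = -7/4, [uv,v] = G_u/2 = 1/4, [vv,u] = F_v - G_u/2 = 7/2, [vv,v] = G_v/2 = -1/2
Gamma^u_ij = (G*[ij,u] - F*[ij,v])/(EG - F^2), Gamma^v_ij = (E*[ij,v] - F*[ij,u])/(EG - F^2)
Gamma_uuu = -28/11, Gamma_uuv = -14/33, Gamma_uvv = 28/33, Gamma_vuu = 4/11, Gamma_vuv = 2/33, Gamma_vvv = -4/33
X = (3, 3/4), Y = (-149/192, -79/192) at the point

Answer: (nabla_X Y)^u = 2885/384, (nabla_X Y)^v = 1939/384


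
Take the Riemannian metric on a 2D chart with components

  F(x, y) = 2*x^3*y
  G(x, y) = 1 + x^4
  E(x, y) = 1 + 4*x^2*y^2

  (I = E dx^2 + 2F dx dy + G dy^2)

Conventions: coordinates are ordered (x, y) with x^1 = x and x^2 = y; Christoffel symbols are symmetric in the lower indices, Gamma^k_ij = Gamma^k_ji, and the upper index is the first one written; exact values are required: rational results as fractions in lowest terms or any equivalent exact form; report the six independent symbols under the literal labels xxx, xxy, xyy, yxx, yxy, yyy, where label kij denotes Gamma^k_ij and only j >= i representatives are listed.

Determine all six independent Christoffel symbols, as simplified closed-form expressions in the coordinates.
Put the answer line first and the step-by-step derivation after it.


Answer: Gamma_xxx = 4*x*y^2/(x^4 + 4*x^2*y^2 + 1), Gamma_xxy = 4*x^2*y/(x^4 + 4*x^2*y^2 + 1), Gamma_xyy = 0, Gamma_yxx = 2*x^2*y/(x^4 + 4*x^2*y^2 + 1), Gamma_yxy = 2*x^3/(x^4 + 4*x^2*y^2 + 1), Gamma_yyy = 0

E = 1 + 4*x^2*y^2; F = 2*x^3*y; G = 1 + x^4
Gamma^k_ij = (1/2) g^{kl} (d_i g_jl + d_j g_il - d_l g_ij), with g^inv = (1/(EG-F^2)) [[G, -F], [-F, E]]
first partials: E_x = 8*x*y^2, E_y = 8*x^2*y, F_x = 6*x^2*y, F_y = 2*x^3, G_x = 4*x^3, G_y = 0
D = EG - F^2 = 1 + 4*x^2*y^2 + x^4
expanded: Gamma^x_xx = (G E_x - 2F F_x + F E_y)/(2D), Gamma^x_xy = (G E_y - F G_x)/(2D), Gamma^x_yy = (2G F_y - G G_x - F G_y)/(2D), Gamma^y_xx = (2E F_x - E E_y - F E_x)/(2D), Gamma^y_xy = (E G_x - F E_y)/(2D), Gamma^y_yy = (E G_y - 2F F_y + F G_x)/(2D); substitute and cancel common factors


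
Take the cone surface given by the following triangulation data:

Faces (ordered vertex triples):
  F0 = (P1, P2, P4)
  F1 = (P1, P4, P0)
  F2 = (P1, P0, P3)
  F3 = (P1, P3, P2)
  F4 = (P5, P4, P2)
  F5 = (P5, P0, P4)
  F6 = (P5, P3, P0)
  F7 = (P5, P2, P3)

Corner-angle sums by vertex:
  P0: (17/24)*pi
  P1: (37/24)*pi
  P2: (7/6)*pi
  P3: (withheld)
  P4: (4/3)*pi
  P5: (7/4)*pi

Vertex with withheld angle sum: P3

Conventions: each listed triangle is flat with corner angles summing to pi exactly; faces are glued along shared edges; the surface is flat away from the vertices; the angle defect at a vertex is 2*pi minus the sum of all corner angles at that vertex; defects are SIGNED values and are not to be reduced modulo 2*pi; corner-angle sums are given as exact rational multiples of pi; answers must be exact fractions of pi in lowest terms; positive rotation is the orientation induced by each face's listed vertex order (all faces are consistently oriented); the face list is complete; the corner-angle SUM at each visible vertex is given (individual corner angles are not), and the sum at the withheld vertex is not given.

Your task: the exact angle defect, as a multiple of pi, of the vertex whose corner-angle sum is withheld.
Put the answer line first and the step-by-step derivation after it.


Answer: defect(P3) = pi/2

V = 6, E = 12, F = 8; chi = V - E + F = 2
Gauss-Bonnet: total defect = 2*pi*chi = 4*pi; visible defects sum to (7/2)*pi


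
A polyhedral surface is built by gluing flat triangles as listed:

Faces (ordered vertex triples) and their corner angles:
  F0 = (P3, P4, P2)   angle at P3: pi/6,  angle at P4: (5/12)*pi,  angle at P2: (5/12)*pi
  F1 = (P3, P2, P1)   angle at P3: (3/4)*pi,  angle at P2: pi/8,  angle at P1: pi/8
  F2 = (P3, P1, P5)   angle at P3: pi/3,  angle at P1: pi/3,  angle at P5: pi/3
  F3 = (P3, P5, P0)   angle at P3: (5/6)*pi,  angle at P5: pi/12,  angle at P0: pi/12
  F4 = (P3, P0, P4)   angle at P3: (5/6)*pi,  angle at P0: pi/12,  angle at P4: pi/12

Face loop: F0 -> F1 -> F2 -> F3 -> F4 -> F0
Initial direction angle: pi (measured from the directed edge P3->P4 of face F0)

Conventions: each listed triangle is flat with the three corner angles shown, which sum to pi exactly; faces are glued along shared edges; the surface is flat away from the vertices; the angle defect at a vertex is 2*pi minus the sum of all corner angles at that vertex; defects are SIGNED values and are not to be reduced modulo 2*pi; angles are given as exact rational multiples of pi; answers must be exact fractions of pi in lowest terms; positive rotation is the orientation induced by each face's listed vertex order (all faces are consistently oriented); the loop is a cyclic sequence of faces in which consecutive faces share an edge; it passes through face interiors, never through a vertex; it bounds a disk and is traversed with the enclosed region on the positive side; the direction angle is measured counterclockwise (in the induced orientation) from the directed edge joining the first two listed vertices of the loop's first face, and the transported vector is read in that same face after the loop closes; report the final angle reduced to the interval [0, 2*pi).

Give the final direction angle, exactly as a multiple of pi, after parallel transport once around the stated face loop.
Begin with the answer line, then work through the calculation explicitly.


Answer: final direction angle = pi/12

enclosed vertex P3: corner angles sum to (35/12)*pi, defect = 2*pi - (35/12)*pi = (-11/12)*pi
by Gauss-Bonnet the loop rotates the vector by the enclosed defect sum (positive orientation, mod 2*pi)
final angle = pi - (11/12)*pi = pi/12 (mod 2*pi)


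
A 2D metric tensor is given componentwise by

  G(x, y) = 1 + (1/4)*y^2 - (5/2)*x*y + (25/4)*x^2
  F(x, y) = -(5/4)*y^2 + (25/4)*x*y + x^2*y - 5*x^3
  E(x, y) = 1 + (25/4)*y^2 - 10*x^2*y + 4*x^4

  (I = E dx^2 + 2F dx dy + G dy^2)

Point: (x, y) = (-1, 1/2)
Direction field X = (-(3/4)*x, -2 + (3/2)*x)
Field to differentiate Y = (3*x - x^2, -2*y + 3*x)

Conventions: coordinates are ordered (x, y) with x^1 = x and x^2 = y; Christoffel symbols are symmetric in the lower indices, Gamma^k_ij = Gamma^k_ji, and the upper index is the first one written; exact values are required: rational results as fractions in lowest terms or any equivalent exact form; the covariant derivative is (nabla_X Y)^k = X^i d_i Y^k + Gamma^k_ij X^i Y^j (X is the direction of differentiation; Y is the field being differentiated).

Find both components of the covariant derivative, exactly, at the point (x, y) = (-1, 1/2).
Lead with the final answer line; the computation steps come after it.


Answer: (nabla_X Y)^x = 891/292, (nabla_X Y)^y = 1953/292

E = 25/16, F = 33/16, G = 137/16 at the point
E_x = -6, E_y = -15/4, F_x = -103/8, F_y = -13/2, G_x = -55/4, G_y = 11/4
EG - F^2 = 73/8;  g^inv = (8/73) * [[137/16, -33/16], [-33/16, 25/16]]
first-kind symbols [ij,l] = (1/2)(d_i g_jl + d_j g_il - d_l g_ij): [xx,x] = E_x/2 = -3, [xx,y] = F_x - E_y/2 = -11, [xy,x] = E_y/2 = -15/8, [xy,y] = G_x/2 = -55/8, [yy,x] = F_y - G_x/2 = 3/8, [yy,y] = G_y/2 = 11/8
Gamma^x_ij = (G*[ij,x] - F*[ij,y])/(EG - F^2), Gamma^y_ij = (E*[ij,y] - F*[ij,x])/(EG - F^2)
Gamma_xxx = -24/73, Gamma_xxy = -15/73, Gamma_xyy = 3/73, Gamma_yxx = -88/73, Gamma_yxy = -55/73, Gamma_yyy = 11/73
X = (3/4, -7/2), Y = (-4, -4) at the point


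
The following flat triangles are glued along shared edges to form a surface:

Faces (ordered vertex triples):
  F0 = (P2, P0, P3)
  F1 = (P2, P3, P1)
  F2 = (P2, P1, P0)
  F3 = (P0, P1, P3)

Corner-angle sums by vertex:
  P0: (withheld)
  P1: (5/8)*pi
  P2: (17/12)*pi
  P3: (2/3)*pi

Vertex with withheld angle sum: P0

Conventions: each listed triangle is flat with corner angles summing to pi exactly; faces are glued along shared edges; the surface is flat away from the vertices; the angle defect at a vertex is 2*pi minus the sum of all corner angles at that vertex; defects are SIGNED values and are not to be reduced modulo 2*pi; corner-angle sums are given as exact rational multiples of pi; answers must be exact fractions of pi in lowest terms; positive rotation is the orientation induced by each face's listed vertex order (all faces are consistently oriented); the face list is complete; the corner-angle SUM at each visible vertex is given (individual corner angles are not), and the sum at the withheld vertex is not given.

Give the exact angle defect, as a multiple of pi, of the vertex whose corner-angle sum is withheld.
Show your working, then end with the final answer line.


V = 4, E = 6, F = 4; chi = V - E + F = 2
Gauss-Bonnet: total defect = 2*pi*chi = 4*pi; visible defects sum to (79/24)*pi

Answer: defect(P0) = (17/24)*pi


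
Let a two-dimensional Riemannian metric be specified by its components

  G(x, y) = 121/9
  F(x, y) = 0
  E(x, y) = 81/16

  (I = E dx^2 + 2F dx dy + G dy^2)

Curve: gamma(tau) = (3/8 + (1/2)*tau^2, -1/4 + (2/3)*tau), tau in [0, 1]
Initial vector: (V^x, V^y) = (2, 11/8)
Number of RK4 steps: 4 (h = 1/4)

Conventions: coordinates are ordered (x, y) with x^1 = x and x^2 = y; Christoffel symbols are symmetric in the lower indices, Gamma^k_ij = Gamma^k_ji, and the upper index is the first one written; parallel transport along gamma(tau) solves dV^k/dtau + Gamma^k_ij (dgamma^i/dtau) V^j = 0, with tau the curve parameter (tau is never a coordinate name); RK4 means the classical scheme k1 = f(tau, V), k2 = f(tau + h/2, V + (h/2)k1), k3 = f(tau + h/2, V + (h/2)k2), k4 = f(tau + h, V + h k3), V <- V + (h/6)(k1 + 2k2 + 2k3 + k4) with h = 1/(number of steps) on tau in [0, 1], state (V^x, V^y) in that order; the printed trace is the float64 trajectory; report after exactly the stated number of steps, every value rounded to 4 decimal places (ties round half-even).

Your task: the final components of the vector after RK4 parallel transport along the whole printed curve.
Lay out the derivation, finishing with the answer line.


gamma'(tau) = (tau, 2/3); f(tau, V)^k = -Gamma^k_ij(gamma(tau)) gamma'^i(tau) V^j; h = 1/4; intermediate values shown to 6 dp
curve data and Christoffel symbols at the stage parameters:
  tau = 0.000000: gamma = (0.375000, -0.250000), gamma' = (0.000000, 0.666667); Gamma_xxx = 0.000000, Gamma_xxy = 0.000000, Gamma_xyy = 0.000000, Gamma_yxx = 0.000000, Gamma_yxy = 0.000000, Gamma_yyy = 0.000000
  tau = 0.125000: gamma = (0.382812, -0.166667), gamma' = (0.125000, 0.666667); Gamma_xxx = 0.000000, Gamma_xxy = 0.000000, Gamma_xyy = 0.000000, Gamma_yxx = 0.000000, Gamma_yxy = 0.000000, Gamma_yyy = 0.000000
  tau = 0.250000: gamma = (0.406250, -0.083333), gamma' = (0.250000, 0.666667); Gamma_xxx = 0.000000, Gamma_xxy = 0.000000, Gamma_xyy = 0.000000, Gamma_yxx = 0.000000, Gamma_yxy = 0.000000, Gamma_yyy = 0.000000
  tau = 0.375000: gamma = (0.445312, 0.000000), gamma' = (0.375000, 0.666667); Gamma_xxx = 0.000000, Gamma_xxy = 0.000000, Gamma_xyy = 0.000000, Gamma_yxx = 0.000000, Gamma_yxy = 0.000000, Gamma_yyy = 0.000000
  tau = 0.500000: gamma = (0.500000, 0.083333), gamma' = (0.500000, 0.666667); Gamma_xxx = 0.000000, Gamma_xxy = 0.000000, Gamma_xyy = 0.000000, Gamma_yxx = 0.000000, Gamma_yxy = 0.000000, Gamma_yyy = 0.000000
  tau = 0.625000: gamma = (0.570312, 0.166667), gamma' = (0.625000, 0.666667); Gamma_xxx = 0.000000, Gamma_xxy = 0.000000, Gamma_xyy = 0.000000, Gamma_yxx = 0.000000, Gamma_yxy = 0.000000, Gamma_yyy = 0.000000
  tau = 0.750000: gamma = (0.656250, 0.250000), gamma' = (0.750000, 0.666667); Gamma_xxx = 0.000000, Gamma_xxy = 0.000000, Gamma_xyy = 0.000000, Gamma_yxx = 0.000000, Gamma_yxy = 0.000000, Gamma_yyy = 0.000000
  tau = 0.875000: gamma = (0.757812, 0.333333), gamma' = (0.875000, 0.666667); Gamma_xxx = 0.000000, Gamma_xxy = 0.000000, Gamma_xyy = 0.000000, Gamma_yxx = 0.000000, Gamma_yxy = 0.000000, Gamma_yyy = 0.000000
  tau = 1.000000: gamma = (0.875000, 0.416667), gamma' = (1.000000, 0.666667); Gamma_xxx = 0.000000, Gamma_xxy = 0.000000, Gamma_xyy = 0.000000, Gamma_yxx = 0.000000, Gamma_yxy = 0.000000, Gamma_yyy = 0.000000
step 0: V^x = 2.0000, V^y = 1.3750
step 1: k1 = (0.000000, 0.000000), k2 = (0.000000, 0.000000), k3 = (0.000000, 0.000000), k4 = (0.000000, 0.000000); V <- V + (h/6)(k1 + 2k2 + 2k3 + k4): V^x = 2.0000, V^y = 1.3750
step 2: k1 = (0.000000, 0.000000), k2 = (0.000000, 0.000000), k3 = (0.000000, 0.000000), k4 = (0.000000, 0.000000); V <- V + (h/6)(k1 + 2k2 + 2k3 + k4): V^x = 2.0000, V^y = 1.3750
step 3: k1 = (0.000000, 0.000000), k2 = (0.000000, 0.000000), k3 = (0.000000, 0.000000), k4 = (0.000000, 0.000000); V <- V + (h/6)(k1 + 2k2 + 2k3 + k4): V^x = 2.0000, V^y = 1.3750
step 4: k1 = (0.000000, 0.000000), k2 = (0.000000, 0.000000), k3 = (0.000000, 0.000000), k4 = (0.000000, 0.000000); V <- V + (h/6)(k1 + 2k2 + 2k3 + k4): V^x = 2.0000, V^y = 1.3750

Answer: V^x = 2.0000, V^y = 1.3750


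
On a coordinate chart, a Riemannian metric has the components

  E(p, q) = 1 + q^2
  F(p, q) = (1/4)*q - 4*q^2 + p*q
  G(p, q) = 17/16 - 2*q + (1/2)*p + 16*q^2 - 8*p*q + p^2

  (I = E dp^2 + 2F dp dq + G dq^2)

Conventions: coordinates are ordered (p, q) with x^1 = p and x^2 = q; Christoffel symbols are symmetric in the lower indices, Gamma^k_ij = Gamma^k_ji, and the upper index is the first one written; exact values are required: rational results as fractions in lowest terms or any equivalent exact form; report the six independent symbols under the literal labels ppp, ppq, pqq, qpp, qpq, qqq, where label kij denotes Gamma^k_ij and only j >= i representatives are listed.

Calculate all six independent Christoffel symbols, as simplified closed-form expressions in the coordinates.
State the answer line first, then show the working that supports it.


Answer: Gamma_ppp = 0, Gamma_ppq = 16*q/(16*p^2 - 128*p*q + 8*p + 272*q^2 - 32*q + 17), Gamma_pqq = -64*q/(16*p^2 - 128*p*q + 8*p + 272*q^2 - 32*q + 17), Gamma_qpp = 0, Gamma_qpq = (16*p - 64*q + 4)/(16*p^2 - 128*p*q + 8*p + 272*q^2 - 32*q + 17), Gamma_qqq = (-64*p + 256*q - 16)/(16*p^2 - 128*p*q + 8*p + 272*q^2 - 32*q + 17)

E = 1 + q^2; F = (1/4)*q - 4*q^2 + p*q; G = 17/16 - 2*q + (1/2)*p + 16*q^2 - 8*p*q + p^2
Gamma^k_ij = (1/2) g^{kl} (d_i g_jl + d_j g_il - d_l g_ij), with g^inv = (1/(EG-F^2)) [[G, -F], [-F, E]]
first partials: E_p = 0, E_q = 2*q, F_p = q, F_q = 1/4 - 8*q + p, G_p = 1/2 - 8*q + 2*p, G_q = -2 + 32*q - 8*p
D = EG - F^2 = 17/16 - 2*q + (1/2)*p + 17*q^2 - 8*p*q + p^2
expanded: Gamma^p_pp = (G E_p - 2F F_p + F E_q)/(2D), Gamma^p_pq = (G E_q - F G_p)/(2D), Gamma^p_qq = (2G F_q - G G_p - F G_q)/(2D), Gamma^q_pp = (2E F_p - E E_q - F E_p)/(2D), Gamma^q_pq = (E G_p - F E_q)/(2D), Gamma^q_qq = (E G_q - 2F F_q + F G_p)/(2D); substitute and cancel common factors


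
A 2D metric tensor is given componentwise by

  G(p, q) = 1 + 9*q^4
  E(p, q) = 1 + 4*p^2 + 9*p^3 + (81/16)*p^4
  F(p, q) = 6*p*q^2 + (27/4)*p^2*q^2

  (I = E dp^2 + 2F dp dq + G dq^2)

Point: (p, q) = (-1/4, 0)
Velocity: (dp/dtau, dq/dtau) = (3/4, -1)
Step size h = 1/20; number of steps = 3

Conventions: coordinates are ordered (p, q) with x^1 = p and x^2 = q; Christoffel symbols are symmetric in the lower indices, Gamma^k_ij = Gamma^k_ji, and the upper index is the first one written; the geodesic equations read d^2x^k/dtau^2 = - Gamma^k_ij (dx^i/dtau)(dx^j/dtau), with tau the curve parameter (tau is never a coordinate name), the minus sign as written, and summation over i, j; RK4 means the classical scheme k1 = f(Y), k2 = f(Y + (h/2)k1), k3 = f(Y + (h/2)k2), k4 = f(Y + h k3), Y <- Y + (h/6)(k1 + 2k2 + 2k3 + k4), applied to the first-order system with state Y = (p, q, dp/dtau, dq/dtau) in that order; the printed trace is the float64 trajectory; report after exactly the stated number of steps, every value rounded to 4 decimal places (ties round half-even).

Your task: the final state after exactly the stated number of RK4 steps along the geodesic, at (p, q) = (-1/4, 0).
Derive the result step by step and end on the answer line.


f(Y) = (dp/dtau, dq/dtau, -Gamma^p_ij Y'^i Y'^j, -Gamma^q_ij Y'^i Y'^j) with the Gammas evaluated at the stage position; h = 0.050000; intermediate values shown to 6 dp
step 0: p = -0.2500, q = 0.0000, dp/dtau = 0.7500, dq/dtau = -1.0000
step 1:
  k1: at (p, q) = (-0.250000, 0.000000), (dp/dtau, dq/dtau) = (0.750000, -1.000000); Gamma_ppp = -0.278486, Gamma_ppq = 0.000000, Gamma_pqq = 0.000000, Gamma_qpp = 0.000000, Gamma_qpq = 0.000000, Gamma_qqq = 0.000000; k1 = (0.750000, -1.000000, 0.156649, 0.000000)
  k2: at (p, q) = (-0.231250, -0.025000), (dp/dtau, dq/dtau) = (0.753916, -1.000000); Gamma_ppp = -0.293868, Gamma_ppq = 0.000000, Gamma_pqq = 0.045947, Gamma_qpp = 0.001610, Gamma_qpq = 0.000000, Gamma_qqq = -0.000252; k2 = (0.753916, -1.000000, 0.121085, -0.000663)
  k3: at (p, q) = (-0.231152, -0.025000), (dp/dtau, dq/dtau) = (0.753027, -1.000017); Gamma_ppp = -0.293939, Gamma_ppq = 0.000000, Gamma_pqq = 0.045937, Gamma_qpp = 0.001611, Gamma_qpq = 0.000000, Gamma_qqq = -0.000252; k3 = (0.753027, -1.000017, 0.120740, -0.000662)
  k4: at (p, q) = (-0.212349, -0.050001), (dp/dtau, dq/dtau) = (0.756037, -1.000033); Gamma_ppp = -0.305650, Gamma_ppq = 0.000000, Gamma_pqq = 0.087796, Gamma_qpp = 0.007092, Gamma_qpq = 0.000000, Gamma_qqq = -0.002037; k4 = (0.756037, -1.000033, 0.086905, -0.002016)
  Y <- Y + (h/6)(k1 + 2k2 + 2k3 + k4): p = -0.2123, q = -0.0500, dp/dtau = 0.7561, dq/dtau = -1.0000
step 2:
  k1: at (p, q) = (-0.212334, -0.050001), (dp/dtau, dq/dtau) = (0.756060, -1.000039); Gamma_ppp = -0.305657, Gamma_ppq = 0.000000, Gamma_pqq = 0.087792, Gamma_qpp = 0.007093, Gamma_qpq = 0.000000, Gamma_qqq = -0.002037; k1 = (0.756060, -1.000039, 0.086923, -0.002017)
  k2: at (p, q) = (-0.193432, -0.075002), (dp/dtau, dq/dtau) = (0.758233, -1.000089); Gamma_ppp = -0.313117, Gamma_ppq = 0.000000, Gamma_pqq = 0.124744, Gamma_qpp = 0.017458, Gamma_qpq = 0.000000, Gamma_qqq = -0.006955; k2 = (0.758233, -1.000089, 0.055250, -0.003080)
  k3: at (p, q) = (-0.193378, -0.075003), (dp/dtau, dq/dtau) = (0.757441, -1.000116); Gamma_ppp = -0.313132, Gamma_ppq = 0.000000, Gamma_pqq = 0.124725, Gamma_qpp = 0.017463, Gamma_qpq = 0.000000, Gamma_qqq = -0.006956; k3 = (0.757441, -1.000116, 0.054895, -0.003061)
  k4: at (p, q) = (-0.174462, -0.100006), (dp/dtau, dq/dtau) = (0.758805, -1.000192); Gamma_ppp = -0.315608, Gamma_ppq = 0.000000, Gamma_pqq = 0.155876, Gamma_qpp = 0.033766, Gamma_qpq = 0.000000, Gamma_qqq = -0.016677; k4 = (0.758805, -1.000192, 0.025787, -0.002759)
  Y <- Y + (h/6)(k1 + 2k2 + 2k3 + k4): p = -0.1744, q = -0.1000, dp/dtau = 0.7588, dq/dtau = -1.0002
step 3:
  k1: at (p, q) = (-0.174449, -0.100006), (dp/dtau, dq/dtau) = (0.758835, -1.000181); Gamma_ppp = -0.315608, Gamma_ppq = 0.000000, Gamma_pqq = 0.155867, Gamma_qpp = 0.033768, Gamma_qpq = 0.000000, Gamma_qqq = -0.016677; k1 = (0.758835, -1.000181, 0.025813, -0.002762)
  k2: at (p, q) = (-0.155478, -0.125010), (dp/dtau, dq/dtau) = (0.759480, -1.000250); Gamma_ppp = -0.312376, Gamma_ppq = 0.000000, Gamma_pqq = 0.180184, Gamma_qpp = 0.057081, Gamma_qpq = 0.000000, Gamma_qqq = -0.032925; k2 = (0.759480, -1.000250, -0.000092, 0.000017)
  k3: at (p, q) = (-0.155462, -0.125012), (dp/dtau, dq/dtau) = (0.758833, -1.000181); Gamma_ppp = -0.312371, Gamma_ppq = 0.000000, Gamma_pqq = 0.180173, Gamma_qpp = 0.057086, Gamma_qpq = 0.000000, Gamma_qqq = -0.032927; k3 = (0.758833, -1.000181, -0.000367, 0.000067)
  k4: at (p, q) = (-0.136507, -0.150015), (dp/dtau, dq/dtau) = (0.758817, -1.000178); Gamma_ppp = -0.302679, Gamma_ppq = 0.000000, Gamma_pqq = 0.196604, Gamma_qpp = 0.088429, Gamma_qpq = 0.000000, Gamma_qqq = -0.057439; k4 = (0.758817, -1.000178, -0.022391, 0.006542)
  Y <- Y + (h/6)(k1 + 2k2 + 2k3 + k4): p = -0.1365, q = -0.1500, dp/dtau = 0.7589, dq/dtau = -1.0001

Answer: p = -0.1365, q = -0.1500, dp/dtau = 0.7589, dq/dtau = -1.0001


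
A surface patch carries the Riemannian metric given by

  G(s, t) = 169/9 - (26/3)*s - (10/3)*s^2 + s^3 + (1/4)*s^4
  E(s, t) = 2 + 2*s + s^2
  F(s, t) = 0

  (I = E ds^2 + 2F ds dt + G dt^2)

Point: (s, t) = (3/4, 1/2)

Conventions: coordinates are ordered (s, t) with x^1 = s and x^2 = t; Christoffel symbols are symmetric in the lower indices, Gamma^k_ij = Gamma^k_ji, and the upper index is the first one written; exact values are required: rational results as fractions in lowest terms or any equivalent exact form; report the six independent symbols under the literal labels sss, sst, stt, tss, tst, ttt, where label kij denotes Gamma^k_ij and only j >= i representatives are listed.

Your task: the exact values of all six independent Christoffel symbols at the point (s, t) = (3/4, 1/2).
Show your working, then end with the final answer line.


E = 65/16, F = 0, G = 100489/9216 at the point
E_s = 7/2, E_t = 0, F_s = 0, F_t = 0, G_s = -2219/192, G_t = 0
EG - F^2 = 6531785/147456;  g^inv = (147456/6531785) * [[100489/9216, 0], [0, 65/16]]
first-kind symbols [ij,l] = (1/2)(d_i g_jl + d_j g_il - d_l g_ij): [ss,s] = E_s/2 = 7/4, [ss,t] = F_s - E_t/2 = 0, [st,s] = E_t/2 = 0, [st,t] = G_s/2 = -2219/384, [tt,s] = F_t - G_s/2 = 2219/384, [tt,t] = G_t/2 = 0
Gamma^s_ij = (G*[ij,s] - F*[ij,t])/(EG - F^2), Gamma^t_ij = (E*[ij,t] - F*[ij,s])/(EG - F^2)

Answer: Gamma_sss = 28/65, Gamma_sst = 0, Gamma_stt = 2219/1560, Gamma_tss = 0, Gamma_tst = -168/317, Gamma_ttt = 0


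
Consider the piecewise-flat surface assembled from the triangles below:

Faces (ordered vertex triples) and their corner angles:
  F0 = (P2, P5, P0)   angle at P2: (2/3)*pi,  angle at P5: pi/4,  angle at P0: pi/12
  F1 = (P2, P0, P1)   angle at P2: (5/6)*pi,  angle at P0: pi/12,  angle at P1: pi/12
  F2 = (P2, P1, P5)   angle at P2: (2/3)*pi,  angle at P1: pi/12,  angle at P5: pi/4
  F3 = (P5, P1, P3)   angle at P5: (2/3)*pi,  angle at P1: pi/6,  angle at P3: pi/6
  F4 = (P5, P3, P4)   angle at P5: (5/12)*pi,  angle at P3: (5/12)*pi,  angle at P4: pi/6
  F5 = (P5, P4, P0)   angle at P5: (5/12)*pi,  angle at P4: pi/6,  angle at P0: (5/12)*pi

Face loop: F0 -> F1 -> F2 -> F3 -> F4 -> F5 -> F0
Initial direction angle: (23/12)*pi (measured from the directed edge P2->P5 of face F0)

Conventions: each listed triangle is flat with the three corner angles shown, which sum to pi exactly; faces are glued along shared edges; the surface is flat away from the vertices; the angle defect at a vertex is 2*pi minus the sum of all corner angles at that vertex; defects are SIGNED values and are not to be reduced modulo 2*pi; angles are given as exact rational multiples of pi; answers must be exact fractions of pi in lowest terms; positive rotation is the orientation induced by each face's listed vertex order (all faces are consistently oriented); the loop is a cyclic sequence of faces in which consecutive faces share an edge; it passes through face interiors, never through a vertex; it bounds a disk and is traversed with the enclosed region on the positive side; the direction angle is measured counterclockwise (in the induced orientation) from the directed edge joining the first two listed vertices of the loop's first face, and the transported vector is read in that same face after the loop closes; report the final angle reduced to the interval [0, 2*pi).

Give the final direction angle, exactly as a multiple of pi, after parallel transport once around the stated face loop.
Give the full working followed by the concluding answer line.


enclosed vertex P2: corner angles sum to (13/6)*pi, defect = 2*pi - (13/6)*pi = -pi/6
enclosed vertex P5: corner angles sum to 2*pi, defect = 2*pi - 2*pi = 0
the final direction is the initial angle plus the enclosed defects, taken mod 2*pi in the induced orientation
final angle = (23/12)*pi - pi/6 = (7/4)*pi (mod 2*pi)

Answer: final direction angle = (7/4)*pi


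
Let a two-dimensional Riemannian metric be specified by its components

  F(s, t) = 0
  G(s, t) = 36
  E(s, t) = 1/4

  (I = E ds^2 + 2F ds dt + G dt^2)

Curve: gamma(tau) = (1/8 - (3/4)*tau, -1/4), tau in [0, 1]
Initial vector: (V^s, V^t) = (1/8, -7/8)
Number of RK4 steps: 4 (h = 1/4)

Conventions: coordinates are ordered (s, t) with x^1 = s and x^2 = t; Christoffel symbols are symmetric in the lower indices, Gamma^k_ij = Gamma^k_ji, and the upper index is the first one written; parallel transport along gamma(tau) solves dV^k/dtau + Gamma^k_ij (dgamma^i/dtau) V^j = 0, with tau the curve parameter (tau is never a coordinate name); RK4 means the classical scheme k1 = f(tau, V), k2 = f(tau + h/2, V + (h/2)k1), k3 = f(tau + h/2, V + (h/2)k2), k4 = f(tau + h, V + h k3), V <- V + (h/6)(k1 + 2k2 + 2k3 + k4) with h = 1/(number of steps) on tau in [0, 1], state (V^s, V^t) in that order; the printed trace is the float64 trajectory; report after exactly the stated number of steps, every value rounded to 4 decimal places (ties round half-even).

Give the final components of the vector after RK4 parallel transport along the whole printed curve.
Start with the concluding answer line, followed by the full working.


Answer: V^s = 0.1250, V^t = -0.8750

gamma'(tau) = (-3/4, 0); f(tau, V)^k = -Gamma^k_ij(gamma(tau)) gamma'^i(tau) V^j; h = 1/4; intermediate values shown to 6 dp
curve data and Christoffel symbols at the stage parameters:
  tau = 0.000000: gamma = (0.125000, -0.250000), gamma' = (-0.750000, 0.000000); Gamma_sss = 0.000000, Gamma_sst = 0.000000, Gamma_stt = 0.000000, Gamma_tss = 0.000000, Gamma_tst = 0.000000, Gamma_ttt = 0.000000
  tau = 0.125000: gamma = (0.031250, -0.250000), gamma' = (-0.750000, 0.000000); Gamma_sss = 0.000000, Gamma_sst = 0.000000, Gamma_stt = 0.000000, Gamma_tss = 0.000000, Gamma_tst = 0.000000, Gamma_ttt = 0.000000
  tau = 0.250000: gamma = (-0.062500, -0.250000), gamma' = (-0.750000, 0.000000); Gamma_sss = 0.000000, Gamma_sst = 0.000000, Gamma_stt = 0.000000, Gamma_tss = 0.000000, Gamma_tst = 0.000000, Gamma_ttt = 0.000000
  tau = 0.375000: gamma = (-0.156250, -0.250000), gamma' = (-0.750000, 0.000000); Gamma_sss = 0.000000, Gamma_sst = 0.000000, Gamma_stt = 0.000000, Gamma_tss = 0.000000, Gamma_tst = 0.000000, Gamma_ttt = 0.000000
  tau = 0.500000: gamma = (-0.250000, -0.250000), gamma' = (-0.750000, 0.000000); Gamma_sss = 0.000000, Gamma_sst = 0.000000, Gamma_stt = 0.000000, Gamma_tss = 0.000000, Gamma_tst = 0.000000, Gamma_ttt = 0.000000
  tau = 0.625000: gamma = (-0.343750, -0.250000), gamma' = (-0.750000, 0.000000); Gamma_sss = 0.000000, Gamma_sst = 0.000000, Gamma_stt = 0.000000, Gamma_tss = 0.000000, Gamma_tst = 0.000000, Gamma_ttt = 0.000000
  tau = 0.750000: gamma = (-0.437500, -0.250000), gamma' = (-0.750000, 0.000000); Gamma_sss = 0.000000, Gamma_sst = 0.000000, Gamma_stt = 0.000000, Gamma_tss = 0.000000, Gamma_tst = 0.000000, Gamma_ttt = 0.000000
  tau = 0.875000: gamma = (-0.531250, -0.250000), gamma' = (-0.750000, 0.000000); Gamma_sss = 0.000000, Gamma_sst = 0.000000, Gamma_stt = 0.000000, Gamma_tss = 0.000000, Gamma_tst = 0.000000, Gamma_ttt = 0.000000
  tau = 1.000000: gamma = (-0.625000, -0.250000), gamma' = (-0.750000, 0.000000); Gamma_sss = 0.000000, Gamma_sst = 0.000000, Gamma_stt = 0.000000, Gamma_tss = 0.000000, Gamma_tst = 0.000000, Gamma_ttt = 0.000000
step 0: V^s = 0.1250, V^t = -0.8750
step 1: k1 = (0.000000, 0.000000), k2 = (0.000000, 0.000000), k3 = (0.000000, 0.000000), k4 = (0.000000, 0.000000); V <- V + (h/6)(k1 + 2k2 + 2k3 + k4): V^s = 0.1250, V^t = -0.8750
step 2: k1 = (0.000000, 0.000000), k2 = (0.000000, 0.000000), k3 = (0.000000, 0.000000), k4 = (0.000000, 0.000000); V <- V + (h/6)(k1 + 2k2 + 2k3 + k4): V^s = 0.1250, V^t = -0.8750
step 3: k1 = (0.000000, 0.000000), k2 = (0.000000, 0.000000), k3 = (0.000000, 0.000000), k4 = (0.000000, 0.000000); V <- V + (h/6)(k1 + 2k2 + 2k3 + k4): V^s = 0.1250, V^t = -0.8750
step 4: k1 = (0.000000, 0.000000), k2 = (0.000000, 0.000000), k3 = (0.000000, 0.000000), k4 = (0.000000, 0.000000); V <- V + (h/6)(k1 + 2k2 + 2k3 + k4): V^s = 0.1250, V^t = -0.8750


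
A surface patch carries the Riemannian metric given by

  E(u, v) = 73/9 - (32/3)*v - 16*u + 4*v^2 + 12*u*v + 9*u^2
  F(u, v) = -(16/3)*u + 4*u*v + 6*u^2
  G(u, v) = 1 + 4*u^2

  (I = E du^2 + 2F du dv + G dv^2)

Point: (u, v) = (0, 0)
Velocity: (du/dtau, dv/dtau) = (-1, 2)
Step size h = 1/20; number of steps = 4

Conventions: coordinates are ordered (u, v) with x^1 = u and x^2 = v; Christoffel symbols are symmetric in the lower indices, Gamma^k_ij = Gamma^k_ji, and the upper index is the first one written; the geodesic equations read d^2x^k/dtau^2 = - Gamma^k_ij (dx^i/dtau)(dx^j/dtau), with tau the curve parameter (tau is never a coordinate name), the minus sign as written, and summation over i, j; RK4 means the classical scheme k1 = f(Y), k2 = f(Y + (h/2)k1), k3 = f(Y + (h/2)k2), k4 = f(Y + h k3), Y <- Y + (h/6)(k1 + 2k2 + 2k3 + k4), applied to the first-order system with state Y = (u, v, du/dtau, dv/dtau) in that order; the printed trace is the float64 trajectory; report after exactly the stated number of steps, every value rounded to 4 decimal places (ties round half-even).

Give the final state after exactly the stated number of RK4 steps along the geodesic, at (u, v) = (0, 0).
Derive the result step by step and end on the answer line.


f(Y) = (du/dtau, dv/dtau, -Gamma^u_ij Y'^i Y'^j, -Gamma^v_ij Y'^i Y'^j) with the Gammas evaluated at the stage position; h = 0.050000; intermediate values shown to 6 dp
step 0: u = 0.0000, v = 0.0000, du/dtau = -1.0000, dv/dtau = 2.0000
step 1:
  k1: at (u, v) = (0.000000, 0.000000), (du/dtau, dv/dtau) = (-1.000000, 2.000000); Gamma_uuu = -0.986301, Gamma_uuv = -0.657534, Gamma_uvv = 0.000000, Gamma_vuu = 0.000000, Gamma_vuv = 0.000000, Gamma_vvv = 0.000000; k1 = (-1.000000, 2.000000, -1.643836, 0.000000)
  k2: at (u, v) = (-0.025000, 0.050000), (du/dtau, dv/dtau) = (-1.041096, 2.000000); Gamma_uuu = -0.992995, Gamma_uuv = -0.661997, Gamma_uvv = 0.000000, Gamma_vuu = -0.018795, Gamma_vuv = -0.012530, Gamma_vvv = 0.000000; k2 = (-1.041096, 2.000000, -1.680521, -0.031808)
  k3: at (u, v) = (-0.026027, 0.050000), (du/dtau, dv/dtau) = (-1.042013, 1.999205); Gamma_uuu = -0.992102, Gamma_uuv = -0.661402, Gamma_uvv = 0.000000, Gamma_vuu = -0.019527, Gamma_vuv = -0.013018, Gamma_vvv = 0.000000; k3 = (-1.042013, 1.999205, -1.678444, -0.033036)
  k4: at (u, v) = (-0.052101, 0.099960), (du/dtau, dv/dtau) = (-1.083922, 1.998348); Gamma_uuu = -0.997200, Gamma_uuv = -0.664800, Gamma_uvv = 0.000000, Gamma_vuu = -0.039614, Gamma_vuv = -0.026409, Gamma_vvv = 0.000000; k4 = (-1.083922, 1.998348, -1.708388, -0.067866)
  Y <- Y + (h/6)(k1 + 2k2 + 2k3 + k4): u = -0.0521, v = 0.1000, du/dtau = -1.0839, dv/dtau = 1.9984
step 2:
  k1: at (u, v) = (-0.052085, 0.099973), (du/dtau, dv/dtau) = (-1.083918, 1.998354); Gamma_uuu = -0.997222, Gamma_uuv = -0.664815, Gamma_uvv = 0.000000, Gamma_vuu = -0.039604, Gamma_vuv = -0.026402, Gamma_vvv = 0.000000; k1 = (-1.083918, 1.998354, -1.708431, -0.067849)
  k2: at (u, v) = (-0.079182, 0.149932), (du/dtau, dv/dtau) = (-1.126629, 1.996658); Gamma_uuu = -1.000683, Gamma_uuv = -0.667122, Gamma_uvv = 0.000000, Gamma_vuu = -0.060849, Gamma_vuv = -0.040566, Gamma_vvv = 0.000000; k2 = (-1.126629, 1.996658, -1.731211, -0.105271)
  k3: at (u, v) = (-0.080250, 0.149889), (du/dtau, dv/dtau) = (-1.127198, 1.995722); Gamma_uuu = -0.999665, Gamma_uuv = -0.666443, Gamma_uvv = 0.000000, Gamma_vuu = -0.061529, Gamma_vuv = -0.041020, Gamma_vvv = 0.000000; k3 = (-1.127198, 1.995722, -1.728277, -0.106376)
  k4: at (u, v) = (-0.108444, 0.199759), (du/dtau, dv/dtau) = (-1.170332, 1.993035); Gamma_uuu = -1.001216, Gamma_uuv = -0.667477, Gamma_uvv = 0.000000, Gamma_vuu = -0.083762, Gamma_vuv = -0.055842, Gamma_vvv = 0.000000; k4 = (-1.170332, 1.993035, -1.742455, -0.145775)
  Y <- Y + (h/6)(k1 + 2k2 + 2k3 + k4): u = -0.1084, v = 0.1998, du/dtau = -1.1703, dv/dtau = 1.9930
step 3:
  k1: at (u, v) = (-0.108434, 0.199774), (du/dtau, dv/dtau) = (-1.170333, 1.993046); Gamma_uuu = -1.001234, Gamma_uuv = -0.667490, Gamma_uvv = 0.000000, Gamma_vuu = -0.083758, Gamma_vuv = -0.055838, Gamma_vvv = 0.000000; k1 = (-1.170333, 1.993046, -1.742506, -0.145768)
  k2: at (u, v) = (-0.137692, 0.249600), (du/dtau, dv/dtau) = (-1.213896, 1.989402); Gamma_uuu = -1.000852, Gamma_uuv = -0.667235, Gamma_uvv = 0.000000, Gamma_vuu = -0.106807, Gamma_vuv = -0.071204, Gamma_vvv = 0.000000; k2 = (-1.213896, 1.989402, -1.747848, -0.186523)
  k3: at (u, v) = (-0.138781, 0.249509), (du/dtau, dv/dtau) = (-1.214030, 1.988383); Gamma_uuu = -0.999732, Gamma_uuv = -0.666488, Gamma_uvv = 0.000000, Gamma_vuu = -0.107387, Gamma_vuv = -0.071592, Gamma_vvv = 0.000000; k3 = (-1.214030, 1.988383, -1.744272, -0.187363)
  k4: at (u, v) = (-0.169135, 0.299193), (du/dtau, dv/dtau) = (-1.257547, 1.983678); Gamma_uuu = -0.997222, Gamma_uuv = -0.664815, Gamma_uvv = 0.000000, Gamma_vuu = -0.130967, Gamma_vuv = -0.087312, Gamma_vvv = 0.000000; k4 = (-1.257547, 1.983678, -1.739820, -0.228494)
  Y <- Y + (h/6)(k1 + 2k2 + 2k3 + k4): u = -0.1691, v = 0.2992, du/dtau = -1.2576, dv/dtau = 1.9837
step 4:
  k1: at (u, v) = (-0.169131, 0.299210), (du/dtau, dv/dtau) = (-1.257555, 1.983696); Gamma_uuu = -0.997235, Gamma_uuv = -0.664823, Gamma_uvv = 0.000000, Gamma_vuu = -0.130968, Gamma_vuv = -0.087312, Gamma_vvv = 0.000000; k1 = (-1.257555, 1.983696, -1.739873, -0.228500)
  k2: at (u, v) = (-0.200570, 0.348802), (du/dtau, dv/dtau) = (-1.301052, 1.977983); Gamma_uuu = -0.992604, Gamma_uuv = -0.661736, Gamma_uvv = 0.000000, Gamma_vuu = -0.154885, Gamma_vuv = -0.103257, Gamma_vvv = 0.000000; k2 = (-1.301052, 1.977983, -1.725684, -0.269274)
  k3: at (u, v) = (-0.201658, 0.348660), (du/dtau, dv/dtau) = (-1.300697, 1.976964); Gamma_uuu = -0.991421, Gamma_uuv = -0.660947, Gamma_uvv = 0.000000, Gamma_vuu = -0.155325, Gamma_vuv = -0.103550, Gamma_vvv = 0.000000; k3 = (-1.300697, 1.976964, -1.721862, -0.269762)
  k4: at (u, v) = (-0.234166, 0.398058), (du/dtau, dv/dtau) = (-1.343648, 1.970208); Gamma_uuu = -0.984595, Gamma_uuv = -0.656397, Gamma_uvv = 0.000000, Gamma_vuu = -0.179211, Gamma_vuv = -0.119474, Gamma_vvv = 0.000000; k4 = (-1.343648, 1.970208, -1.697736, -0.309013)
  Y <- Y + (h/6)(k1 + 2k2 + 2k3 + k4): u = -0.2342, v = 0.3981, du/dtau = -1.3437, dv/dtau = 1.9702

Answer: u = -0.2342, v = 0.3981, du/dtau = -1.3437, dv/dtau = 1.9702
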